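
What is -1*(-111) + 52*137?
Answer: 7235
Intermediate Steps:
-1*(-111) + 52*137 = 111 + 7124 = 7235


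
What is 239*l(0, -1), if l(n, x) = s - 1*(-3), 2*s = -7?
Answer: -239/2 ≈ -119.50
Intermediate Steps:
s = -7/2 (s = (1/2)*(-7) = -7/2 ≈ -3.5000)
l(n, x) = -1/2 (l(n, x) = -7/2 - 1*(-3) = -7/2 + 3 = -1/2)
239*l(0, -1) = 239*(-1/2) = -239/2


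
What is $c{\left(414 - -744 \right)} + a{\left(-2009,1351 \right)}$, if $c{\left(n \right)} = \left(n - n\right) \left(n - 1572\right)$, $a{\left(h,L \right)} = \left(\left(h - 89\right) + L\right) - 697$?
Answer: $-1444$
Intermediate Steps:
$a{\left(h,L \right)} = -786 + L + h$ ($a{\left(h,L \right)} = \left(\left(-89 + h\right) + L\right) - 697 = \left(-89 + L + h\right) - 697 = -786 + L + h$)
$c{\left(n \right)} = 0$ ($c{\left(n \right)} = 0 \left(-1572 + n\right) = 0$)
$c{\left(414 - -744 \right)} + a{\left(-2009,1351 \right)} = 0 - 1444 = -1444$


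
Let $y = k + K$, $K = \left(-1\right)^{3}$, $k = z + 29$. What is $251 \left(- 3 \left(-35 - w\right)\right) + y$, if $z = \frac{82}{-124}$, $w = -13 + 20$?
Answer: $\frac{1962507}{62} \approx 31653.0$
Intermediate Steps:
$w = 7$
$z = - \frac{41}{62}$ ($z = 82 \left(- \frac{1}{124}\right) = - \frac{41}{62} \approx -0.66129$)
$k = \frac{1757}{62}$ ($k = - \frac{41}{62} + 29 = \frac{1757}{62} \approx 28.339$)
$K = -1$
$y = \frac{1695}{62}$ ($y = \frac{1757}{62} - 1 = \frac{1695}{62} \approx 27.339$)
$251 \left(- 3 \left(-35 - w\right)\right) + y = 251 \left(- 3 \left(-35 - 7\right)\right) + \frac{1695}{62} = 251 \left(\left(-3\right) \left(-42\right)\right) + \frac{1695}{62} = 251 \cdot 126 + \frac{1695}{62} = 31626 + \frac{1695}{62} = \frac{1962507}{62}$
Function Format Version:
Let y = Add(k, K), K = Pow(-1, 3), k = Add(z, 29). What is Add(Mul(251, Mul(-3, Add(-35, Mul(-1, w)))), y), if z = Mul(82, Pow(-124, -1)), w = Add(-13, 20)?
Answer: Rational(1962507, 62) ≈ 31653.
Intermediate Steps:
w = 7
z = Rational(-41, 62) (z = Mul(82, Rational(-1, 124)) = Rational(-41, 62) ≈ -0.66129)
k = Rational(1757, 62) (k = Add(Rational(-41, 62), 29) = Rational(1757, 62) ≈ 28.339)
K = -1
y = Rational(1695, 62) (y = Add(Rational(1757, 62), -1) = Rational(1695, 62) ≈ 27.339)
Add(Mul(251, Mul(-3, Add(-35, Mul(-1, w)))), y) = Add(Mul(251, Mul(-3, Add(-35, Mul(-1, 7)))), Rational(1695, 62)) = Add(Mul(251, Mul(-3, Add(-35, -7))), Rational(1695, 62)) = Add(Mul(251, Mul(-3, -42)), Rational(1695, 62)) = Add(Mul(251, 126), Rational(1695, 62)) = Add(31626, Rational(1695, 62)) = Rational(1962507, 62)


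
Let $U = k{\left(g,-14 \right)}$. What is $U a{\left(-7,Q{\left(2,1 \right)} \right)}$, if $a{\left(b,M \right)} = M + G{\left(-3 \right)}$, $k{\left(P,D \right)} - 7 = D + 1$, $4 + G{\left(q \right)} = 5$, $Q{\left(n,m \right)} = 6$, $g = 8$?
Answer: $-42$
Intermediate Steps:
$G{\left(q \right)} = 1$ ($G{\left(q \right)} = -4 + 5 = 1$)
$k{\left(P,D \right)} = 8 + D$ ($k{\left(P,D \right)} = 7 + \left(D + 1\right) = 7 + \left(1 + D\right) = 8 + D$)
$U = -6$ ($U = 8 - 14 = -6$)
$a{\left(b,M \right)} = 1 + M$ ($a{\left(b,M \right)} = M + 1 = 1 + M$)
$U a{\left(-7,Q{\left(2,1 \right)} \right)} = - 6 \left(1 + 6\right) = \left(-6\right) 7 = -42$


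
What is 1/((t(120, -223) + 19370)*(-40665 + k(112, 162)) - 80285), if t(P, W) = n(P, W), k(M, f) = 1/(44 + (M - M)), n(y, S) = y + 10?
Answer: -11/8723520760 ≈ -1.2610e-9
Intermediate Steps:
n(y, S) = 10 + y
k(M, f) = 1/44 (k(M, f) = 1/(44 + 0) = 1/44)
t(P, W) = 10 + P
1/((t(120, -223) + 19370)*(-40665 + k(112, 162)) - 80285) = 1/(((10 + 120) + 19370)*(-40665 + 1/44) - 80285) = 1/((130 + 19370)*(-1789259/44) - 80285) = 1/(19500*(-1789259/44) - 80285) = 1/(-8722637625/11 - 80285) = 1/(-8723520760/11) = -11/8723520760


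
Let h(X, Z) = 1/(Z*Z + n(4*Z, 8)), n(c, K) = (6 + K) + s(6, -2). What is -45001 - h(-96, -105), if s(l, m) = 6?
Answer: -497036046/11045 ≈ -45001.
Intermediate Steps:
n(c, K) = 12 + K (n(c, K) = (6 + K) + 6 = 12 + K)
h(X, Z) = 1/(20 + Z²) (h(X, Z) = 1/(Z*Z + (12 + 8)) = 1/(Z² + 20) = 1/(20 + Z²))
-45001 - h(-96, -105) = -45001 - 1/(20 + (-105)²) = -45001 - 1/(20 + 11025) = -45001 - 1/11045 = -497036046/11045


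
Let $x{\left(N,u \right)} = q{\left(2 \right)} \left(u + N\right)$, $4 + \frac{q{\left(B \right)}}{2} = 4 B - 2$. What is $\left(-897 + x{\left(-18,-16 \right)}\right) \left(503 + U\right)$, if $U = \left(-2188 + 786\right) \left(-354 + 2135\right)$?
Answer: $2578842147$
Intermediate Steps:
$U = -2496962$ ($U = \left(-1402\right) 1781 = -2496962$)
$q{\left(B \right)} = -12 + 8 B$ ($q{\left(B \right)} = -8 + 2 \left(4 B - 2\right) = -8 + 2 \left(-2 + 4 B\right) = -8 + \left(-4 + 8 B\right) = -12 + 8 B$)
$x{\left(N,u \right)} = 4 N + 4 u$ ($x{\left(N,u \right)} = \left(-12 + 8 \cdot 2\right) \left(u + N\right) = \left(-12 + 16\right) \left(N + u\right) = 4 \left(N + u\right) = 4 N + 4 u$)
$\left(-897 + x{\left(-18,-16 \right)}\right) \left(503 + U\right) = \left(-897 + \left(4 \left(-18\right) + 4 \left(-16\right)\right)\right) \left(503 - 2496962\right) = \left(-897 - 136\right) \left(-2496459\right) = \left(-1033\right) \left(-2496459\right) = 2578842147$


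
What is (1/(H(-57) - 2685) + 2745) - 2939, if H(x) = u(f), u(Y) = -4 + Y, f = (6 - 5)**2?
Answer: -521473/2688 ≈ -194.00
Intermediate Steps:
f = 1 (f = 1**2 = 1)
H(x) = -3 (H(x) = -4 + 1 = -3)
(1/(H(-57) - 2685) + 2745) - 2939 = (1/(-3 - 2685) + 2745) - 2939 = (1/(-2688) + 2745) - 2939 = (-1/2688 + 2745) - 2939 = 7378559/2688 - 2939 = -521473/2688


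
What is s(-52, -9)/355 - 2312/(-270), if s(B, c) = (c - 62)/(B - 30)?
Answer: 94819/11070 ≈ 8.5654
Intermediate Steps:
s(B, c) = (-62 + c)/(-30 + B)
s(-52, -9)/355 - 2312/(-270) = ((-62 - 9)/(-30 - 52))/355 - 2312/(-270) = (-71/(-82))*(1/355) - 2312*(-1/270) = -1/82*(-71)*(1/355) + 1156/135 = (71/82)*(1/355) + 1156/135 = 1/410 + 1156/135 = 94819/11070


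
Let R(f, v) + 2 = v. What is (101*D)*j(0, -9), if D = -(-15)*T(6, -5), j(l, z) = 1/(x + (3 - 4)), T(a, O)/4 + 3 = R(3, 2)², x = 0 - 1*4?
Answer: 3636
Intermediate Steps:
R(f, v) = -2 + v
x = -4 (x = 0 - 4 = -4)
T(a, O) = -12 (T(a, O) = -12 + 4*(-2 + 2)² = -12 + 4*0² = -12 + 4*0 = -12 + 0 = -12)
j(l, z) = -⅕ (j(l, z) = 1/(-4 + (3 - 4)) = 1/(-4 - 1) = 1/(-5) = -⅕)
D = -180 (D = -(-15)*(-12) = -1*180 = -180)
(101*D)*j(0, -9) = (101*(-180))*(-⅕) = -18180*(-⅕) = 3636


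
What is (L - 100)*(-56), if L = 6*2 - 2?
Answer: 5040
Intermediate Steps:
L = 10 (L = 12 - 2 = 10)
(L - 100)*(-56) = (10 - 100)*(-56) = -90*(-56) = 5040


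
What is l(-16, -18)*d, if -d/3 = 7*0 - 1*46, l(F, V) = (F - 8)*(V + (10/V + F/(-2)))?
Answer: 34960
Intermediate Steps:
l(F, V) = (-8 + F)*(V + 10/V - F/2) (l(F, V) = (-8 + F)*(V + (10/V + F*(-½))) = (-8 + F)*(V + (10/V - F/2)) = (-8 + F)*(V + 10/V - F/2))
d = 138 (d = -3*(7*0 - 1*46) = -3*(0 - 46) = -3*(-46) = 138)
l(-16, -18)*d = (-80/(-18) - 8*(-18) + 4*(-16) - ½*(-16)² - 16*(-18) + 10*(-16)/(-18))*138 = (-80*(-1/18) + 144 - 64 - ½*256 + 288 + 10*(-16)*(-1/18))*138 = (40/9 + 144 - 64 - 128 + 288 + 80/9)*138 = (760/3)*138 = 34960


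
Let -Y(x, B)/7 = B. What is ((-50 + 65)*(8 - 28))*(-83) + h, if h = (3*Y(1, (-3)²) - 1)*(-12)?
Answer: 27180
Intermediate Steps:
Y(x, B) = -7*B
h = 2280 (h = (3*(-7*(-3)²) - 1)*(-12) = (3*(-7*9) - 1)*(-12) = (3*(-63) - 1)*(-12) = (-189 - 1)*(-12) = -190*(-12) = 2280)
((-50 + 65)*(8 - 28))*(-83) + h = ((-50 + 65)*(8 - 28))*(-83) + 2280 = (15*(-20))*(-83) + 2280 = -300*(-83) + 2280 = 24900 + 2280 = 27180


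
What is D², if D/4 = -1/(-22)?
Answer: 4/121 ≈ 0.033058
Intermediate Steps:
D = 2/11 (D = 4*(-1/(-22)) = 4*(-1*(-1/22)) = 4*(1/22) = 2/11 ≈ 0.18182)
D² = (2/11)² = 4/121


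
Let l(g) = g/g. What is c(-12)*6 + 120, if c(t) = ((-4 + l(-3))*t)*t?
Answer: -2472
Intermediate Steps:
l(g) = 1
c(t) = -3*t² (c(t) = ((-4 + 1)*t)*t = (-3*t)*t = -3*t²)
c(-12)*6 + 120 = -3*(-12)²*6 + 120 = -3*144*6 + 120 = -432*6 + 120 = -2592 + 120 = -2472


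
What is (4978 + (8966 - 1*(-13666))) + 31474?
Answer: 59084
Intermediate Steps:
(4978 + (8966 - 1*(-13666))) + 31474 = (4978 + (8966 + 13666)) + 31474 = (4978 + 22632) + 31474 = 27610 + 31474 = 59084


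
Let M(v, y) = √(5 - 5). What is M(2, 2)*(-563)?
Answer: 0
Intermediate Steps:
M(v, y) = 0 (M(v, y) = √0 = 0)
M(2, 2)*(-563) = 0*(-563) = 0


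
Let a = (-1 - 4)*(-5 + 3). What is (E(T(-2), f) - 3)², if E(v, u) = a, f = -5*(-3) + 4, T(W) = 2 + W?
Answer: 49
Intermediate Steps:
f = 19 (f = 15 + 4 = 19)
a = 10 (a = -5*(-2) = 10)
E(v, u) = 10
(E(T(-2), f) - 3)² = (10 - 3)² = 7² = 49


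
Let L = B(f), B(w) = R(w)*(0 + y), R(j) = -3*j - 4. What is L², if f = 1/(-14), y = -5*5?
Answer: 1755625/196 ≈ 8957.3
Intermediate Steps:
R(j) = -4 - 3*j
y = -25
f = -1/14 ≈ -0.071429
B(w) = 100 + 75*w (B(w) = (-4 - 3*w)*(0 - 25) = (-4 - 3*w)*(-25) = 100 + 75*w)
L = 1325/14 (L = 100 + 75*(-1/14) = 100 - 75/14 = 1325/14 ≈ 94.643)
L² = (1325/14)² = 1755625/196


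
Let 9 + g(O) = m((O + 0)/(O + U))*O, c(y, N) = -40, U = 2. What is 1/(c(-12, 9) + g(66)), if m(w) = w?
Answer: 17/256 ≈ 0.066406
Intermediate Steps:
g(O) = -9 + O²/(2 + O) (g(O) = -9 + ((O + 0)/(O + 2))*O = -9 + (O/(2 + O))*O = -9 + O²/(2 + O))
1/(c(-12, 9) + g(66)) = 1/(-40 + (-18 + 66² - 9*66)/(2 + 66)) = 1/(-40 + (-18 + 4356 - 594)/68) = 1/(-40 + (1/68)*3744) = 1/(-40 + 936/17) = 1/(256/17) = 17/256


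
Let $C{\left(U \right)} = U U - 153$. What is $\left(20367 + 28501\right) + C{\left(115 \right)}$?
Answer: $61940$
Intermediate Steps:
$C{\left(U \right)} = -153 + U^{2}$ ($C{\left(U \right)} = U^{2} - 153 = -153 + U^{2}$)
$\left(20367 + 28501\right) + C{\left(115 \right)} = \left(20367 + 28501\right) - \left(153 - 115^{2}\right) = 48868 + \left(-153 + 13225\right) = 48868 + 13072 = 61940$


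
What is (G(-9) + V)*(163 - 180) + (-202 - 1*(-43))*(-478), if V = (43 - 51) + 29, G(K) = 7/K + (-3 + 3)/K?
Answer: 680924/9 ≈ 75658.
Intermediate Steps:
G(K) = 7/K (G(K) = 7/K + 0/K = 7/K + 0 = 7/K)
V = 21 (V = -8 + 29 = 21)
(G(-9) + V)*(163 - 180) + (-202 - 1*(-43))*(-478) = (7/(-9) + 21)*(163 - 180) + (-202 - 1*(-43))*(-478) = (7*(-⅑) + 21)*(-17) + (-202 + 43)*(-478) = (-7/9 + 21)*(-17) - 159*(-478) = (182/9)*(-17) + 76002 = -3094/9 + 76002 = 680924/9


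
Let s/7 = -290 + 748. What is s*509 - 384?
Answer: 1631470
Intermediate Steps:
s = 3206 (s = 7*(-290 + 748) = 7*458 = 3206)
s*509 - 384 = 3206*509 - 384 = 1631854 - 384 = 1631470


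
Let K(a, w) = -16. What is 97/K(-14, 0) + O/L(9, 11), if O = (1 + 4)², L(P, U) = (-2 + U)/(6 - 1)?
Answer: 1127/144 ≈ 7.8264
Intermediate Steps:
L(P, U) = -⅖ + U/5 (L(P, U) = (-2 + U)/5 = (-2 + U)*(⅕) = -⅖ + U/5)
O = 25 (O = 5² = 25)
97/K(-14, 0) + O/L(9, 11) = 97/(-16) + 25/(-⅖ + (⅕)*11) = 97*(-1/16) + 25/(-⅖ + 11/5) = -97/16 + 25/(9/5) = -97/16 + 25*(5/9) = -97/16 + 125/9 = 1127/144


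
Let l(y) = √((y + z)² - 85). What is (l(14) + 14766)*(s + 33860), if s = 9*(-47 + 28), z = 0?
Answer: 497451774 + 33689*√111 ≈ 4.9781e+8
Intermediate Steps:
s = -171 (s = 9*(-19) = -171)
l(y) = √(-85 + y²) (l(y) = √((y + 0)² - 85) = √(y² - 85) = √(-85 + y²))
(l(14) + 14766)*(s + 33860) = (√(-85 + 14²) + 14766)*(-171 + 33860) = (√(-85 + 196) + 14766)*33689 = (√111 + 14766)*33689 = (14766 + √111)*33689 = 497451774 + 33689*√111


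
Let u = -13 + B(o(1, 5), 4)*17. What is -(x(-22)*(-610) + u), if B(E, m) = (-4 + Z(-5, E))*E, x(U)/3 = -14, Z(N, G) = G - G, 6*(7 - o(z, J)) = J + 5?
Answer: -75733/3 ≈ -25244.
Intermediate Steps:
o(z, J) = 37/6 - J/6 (o(z, J) = 7 - (J + 5)/6 = 7 - (5 + J)/6 = 7 + (-5/6 - J/6) = 37/6 - J/6)
Z(N, G) = 0
x(U) = -42 (x(U) = 3*(-14) = -42)
B(E, m) = -4*E (B(E, m) = (-4 + 0)*E = -4*E)
u = -1127/3 (u = -13 - 4*(37/6 - 1/6*5)*17 = -13 - 4*(37/6 - 5/6)*17 = -13 - 4*16/3*17 = -13 - 64/3*17 = -13 - 1088/3 = -1127/3 ≈ -375.67)
-(x(-22)*(-610) + u) = -(-42*(-610) - 1127/3) = -(25620 - 1127/3) = -1*75733/3 = -75733/3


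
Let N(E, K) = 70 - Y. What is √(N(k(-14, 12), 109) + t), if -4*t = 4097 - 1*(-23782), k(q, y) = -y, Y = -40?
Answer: I*√27439/2 ≈ 82.824*I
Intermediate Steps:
N(E, K) = 110 (N(E, K) = 70 - 1*(-40) = 70 + 40 = 110)
t = -27879/4 (t = -(4097 - 1*(-23782))/4 = -(4097 + 23782)/4 = -¼*27879 = -27879/4 ≈ -6969.8)
√(N(k(-14, 12), 109) + t) = √(110 - 27879/4) = √(-27439/4) = I*√27439/2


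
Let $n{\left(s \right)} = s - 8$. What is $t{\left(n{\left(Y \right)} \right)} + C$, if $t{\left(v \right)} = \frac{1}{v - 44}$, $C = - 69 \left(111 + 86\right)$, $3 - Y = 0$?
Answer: $- \frac{666058}{49} \approx -13593.0$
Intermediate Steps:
$Y = 3$ ($Y = 3 - 0 = 3 + 0 = 3$)
$C = -13593$ ($C = \left(-69\right) 197 = -13593$)
$n{\left(s \right)} = -8 + s$ ($n{\left(s \right)} = s - 8 = -8 + s$)
$t{\left(v \right)} = \frac{1}{-44 + v}$
$t{\left(n{\left(Y \right)} \right)} + C = \frac{1}{-44 + \left(-8 + 3\right)} - 13593 = \frac{1}{-44 - 5} - 13593 = \frac{1}{-49} - 13593 = - \frac{1}{49} - 13593 = - \frac{666058}{49}$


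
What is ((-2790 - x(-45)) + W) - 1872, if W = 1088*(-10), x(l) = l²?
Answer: -17567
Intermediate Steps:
W = -10880
((-2790 - x(-45)) + W) - 1872 = ((-2790 - 1*(-45)²) - 10880) - 1872 = ((-2790 - 1*2025) - 10880) - 1872 = ((-2790 - 2025) - 10880) - 1872 = (-4815 - 10880) - 1872 = -15695 - 1872 = -17567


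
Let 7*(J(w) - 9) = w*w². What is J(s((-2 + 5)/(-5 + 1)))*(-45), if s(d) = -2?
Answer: -2475/7 ≈ -353.57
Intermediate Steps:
J(w) = 9 + w³/7 (J(w) = 9 + (w*w²)/7 = 9 + w³/7)
J(s((-2 + 5)/(-5 + 1)))*(-45) = (9 + (⅐)*(-2)³)*(-45) = (9 + (⅐)*(-8))*(-45) = (9 - 8/7)*(-45) = (55/7)*(-45) = -2475/7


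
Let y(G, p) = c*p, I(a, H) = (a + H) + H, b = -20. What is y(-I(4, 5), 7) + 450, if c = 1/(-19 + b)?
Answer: 17543/39 ≈ 449.82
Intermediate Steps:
c = -1/39 (c = 1/(-19 - 20) = 1/(-39) = -1/39 ≈ -0.025641)
I(a, H) = a + 2*H (I(a, H) = (H + a) + H = a + 2*H)
y(G, p) = -p/39
y(-I(4, 5), 7) + 450 = -1/39*7 + 450 = -7/39 + 450 = 17543/39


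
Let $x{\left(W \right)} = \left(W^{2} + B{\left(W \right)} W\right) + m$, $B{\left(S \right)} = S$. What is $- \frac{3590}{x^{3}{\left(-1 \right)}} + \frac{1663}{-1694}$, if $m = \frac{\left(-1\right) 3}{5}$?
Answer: $- \frac{108678987}{83006} \approx -1309.3$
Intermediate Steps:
$m = - \frac{3}{5}$ ($m = \left(-3\right) \frac{1}{5} = - \frac{3}{5} \approx -0.6$)
$x{\left(W \right)} = - \frac{3}{5} + 2 W^{2}$ ($x{\left(W \right)} = \left(W^{2} + W W\right) - \frac{3}{5} = \left(W^{2} + W^{2}\right) - \frac{3}{5} = 2 W^{2} - \frac{3}{5} = - \frac{3}{5} + 2 W^{2}$)
$- \frac{3590}{x^{3}{\left(-1 \right)}} + \frac{1663}{-1694} = - \frac{3590}{\left(- \frac{3}{5} + 2 \left(-1\right)^{2}\right)^{3}} + \frac{1663}{-1694} = - \frac{3590}{\left(- \frac{3}{5} + 2 \cdot 1\right)^{3}} + 1663 \left(- \frac{1}{1694}\right) = - \frac{3590}{\left(- \frac{3}{5} + 2\right)^{3}} - \frac{1663}{1694} = - \frac{3590}{\left(\frac{7}{5}\right)^{3}} - \frac{1663}{1694} = - \frac{3590}{\frac{343}{125}} - \frac{1663}{1694} = \left(-3590\right) \frac{125}{343} - \frac{1663}{1694} = - \frac{448750}{343} - \frac{1663}{1694} = - \frac{108678987}{83006}$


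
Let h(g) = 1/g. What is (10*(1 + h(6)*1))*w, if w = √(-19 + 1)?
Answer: 35*I*√2 ≈ 49.497*I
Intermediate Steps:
w = 3*I*√2 (w = √(-18) = 3*I*√2 ≈ 4.2426*I)
(10*(1 + h(6)*1))*w = (10*(1 + 1/6))*(3*I*√2) = (10*(1 + (⅙)*1))*(3*I*√2) = (10*(1 + ⅙))*(3*I*√2) = (10*(7/6))*(3*I*√2) = 35*(3*I*√2)/3 = 35*I*√2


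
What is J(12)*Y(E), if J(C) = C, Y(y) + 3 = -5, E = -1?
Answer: -96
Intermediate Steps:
Y(y) = -8 (Y(y) = -3 - 5 = -8)
J(12)*Y(E) = 12*(-8) = -96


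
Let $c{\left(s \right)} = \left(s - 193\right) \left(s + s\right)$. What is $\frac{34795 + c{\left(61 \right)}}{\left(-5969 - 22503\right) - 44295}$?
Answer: $- \frac{18691}{72767} \approx -0.25686$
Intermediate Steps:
$c{\left(s \right)} = 2 s \left(-193 + s\right)$ ($c{\left(s \right)} = \left(-193 + s\right) 2 s = 2 s \left(-193 + s\right)$)
$\frac{34795 + c{\left(61 \right)}}{\left(-5969 - 22503\right) - 44295} = \frac{34795 + 2 \cdot 61 \left(-193 + 61\right)}{\left(-5969 - 22503\right) - 44295} = \frac{34795 + 2 \cdot 61 \left(-132\right)}{-28472 - 44295} = \frac{34795 - 16104}{-72767} = 18691 \left(- \frac{1}{72767}\right) = - \frac{18691}{72767}$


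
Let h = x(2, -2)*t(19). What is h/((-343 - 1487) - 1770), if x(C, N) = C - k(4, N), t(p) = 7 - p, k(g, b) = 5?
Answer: -1/100 ≈ -0.010000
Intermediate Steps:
x(C, N) = -5 + C (x(C, N) = C - 1*5 = C - 5 = -5 + C)
h = 36 (h = (-5 + 2)*(7 - 1*19) = -3*(7 - 19) = -3*(-12) = 36)
h/((-343 - 1487) - 1770) = 36/((-343 - 1487) - 1770) = 36/(-1830 - 1770) = 36/(-3600) = 36*(-1/3600) = -1/100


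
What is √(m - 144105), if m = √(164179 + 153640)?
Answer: √(-144105 + √317819) ≈ 378.87*I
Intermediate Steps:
m = √317819 ≈ 563.75
√(m - 144105) = √(√317819 - 144105) = √(-144105 + √317819)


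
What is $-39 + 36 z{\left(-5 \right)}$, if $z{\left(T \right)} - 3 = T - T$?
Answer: $69$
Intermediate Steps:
$z{\left(T \right)} = 3$ ($z{\left(T \right)} = 3 + \left(T - T\right) = 3 + 0 = 3$)
$-39 + 36 z{\left(-5 \right)} = -39 + 36 \cdot 3 = -39 + 108 = 69$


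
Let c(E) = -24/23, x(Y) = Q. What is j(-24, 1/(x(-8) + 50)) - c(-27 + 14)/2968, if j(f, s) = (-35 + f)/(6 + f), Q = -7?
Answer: 503501/153594 ≈ 3.2781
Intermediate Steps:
x(Y) = -7
c(E) = -24/23 (c(E) = -24*1/23 = -24/23)
j(f, s) = (-35 + f)/(6 + f)
j(-24, 1/(x(-8) + 50)) - c(-27 + 14)/2968 = (-35 - 24)/(6 - 24) - (-24)/(23*2968) = -59/(-18) - (-24)/(23*2968) = -1/18*(-59) - 1*(-3/8533) = 59/18 + 3/8533 = 503501/153594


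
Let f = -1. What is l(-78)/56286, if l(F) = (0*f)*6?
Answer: 0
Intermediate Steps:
l(F) = 0 (l(F) = (0*(-1))*6 = 0*6 = 0)
l(-78)/56286 = 0/56286 = 0*(1/56286) = 0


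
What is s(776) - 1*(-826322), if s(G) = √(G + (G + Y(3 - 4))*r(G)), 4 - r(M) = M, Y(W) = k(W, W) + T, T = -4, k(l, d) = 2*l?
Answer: 826322 + 16*I*√2319 ≈ 8.2632e+5 + 770.5*I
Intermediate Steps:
Y(W) = -4 + 2*W (Y(W) = 2*W - 4 = -4 + 2*W)
r(M) = 4 - M
s(G) = √(G + (-6 + G)*(4 - G)) (s(G) = √(G + (G + (-4 + 2*(3 - 4)))*(4 - G)) = √(G + (G + (-4 + 2*(-1)))*(4 - G)) = √(G + (G + (-4 - 2))*(4 - G)) = √(G + (G - 6)*(4 - G)) = √(G + (-6 + G)*(4 - G)))
s(776) - 1*(-826322) = √(-24 - 1*776² + 11*776) - 1*(-826322) = √(-24 - 1*602176 + 8536) + 826322 = √(-24 - 602176 + 8536) + 826322 = √(-593664) + 826322 = 16*I*√2319 + 826322 = 826322 + 16*I*√2319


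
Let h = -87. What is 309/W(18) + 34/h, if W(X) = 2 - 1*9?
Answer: -27121/609 ≈ -44.534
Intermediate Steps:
W(X) = -7 (W(X) = 2 - 9 = -7)
309/W(18) + 34/h = 309/(-7) + 34/(-87) = 309*(-⅐) + 34*(-1/87) = -309/7 - 34/87 = -27121/609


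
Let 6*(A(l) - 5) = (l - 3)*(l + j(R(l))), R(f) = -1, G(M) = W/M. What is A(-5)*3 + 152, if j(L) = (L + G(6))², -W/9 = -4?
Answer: 87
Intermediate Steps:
W = 36 (W = -9*(-4) = 36)
G(M) = 36/M
j(L) = (6 + L)² (j(L) = (L + 36/6)² = (L + 36*(⅙))² = (L + 6)² = (6 + L)²)
A(l) = 5 + (-3 + l)*(25 + l)/6 (A(l) = 5 + ((l - 3)*(l + (6 - 1)²))/6 = 5 + ((-3 + l)*(l + 5²))/6 = 5 + ((-3 + l)*(l + 25))/6 = 5 + ((-3 + l)*(25 + l))/6 = 5 + (-3 + l)*(25 + l)/6)
A(-5)*3 + 152 = (-15/2 + (⅙)*(-5)² + (11/3)*(-5))*3 + 152 = (-15/2 + (⅙)*25 - 55/3)*3 + 152 = (-15/2 + 25/6 - 55/3)*3 + 152 = -65/3*3 + 152 = -65 + 152 = 87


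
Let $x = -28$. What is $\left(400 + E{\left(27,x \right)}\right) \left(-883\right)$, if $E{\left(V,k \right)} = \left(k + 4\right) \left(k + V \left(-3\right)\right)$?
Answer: $-2663128$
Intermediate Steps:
$E{\left(V,k \right)} = \left(4 + k\right) \left(k - 3 V\right)$
$\left(400 + E{\left(27,x \right)}\right) \left(-883\right) = \left(400 + \left(\left(-28\right)^{2} - 324 + 4 \left(-28\right) - 81 \left(-28\right)\right)\right) \left(-883\right) = \left(400 + \left(784 - 324 - 112 + 2268\right)\right) \left(-883\right) = \left(400 + 2616\right) \left(-883\right) = 3016 \left(-883\right) = -2663128$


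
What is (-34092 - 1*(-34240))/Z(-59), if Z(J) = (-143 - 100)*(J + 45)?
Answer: 74/1701 ≈ 0.043504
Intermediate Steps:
Z(J) = -10935 - 243*J (Z(J) = -243*(45 + J) = -10935 - 243*J)
(-34092 - 1*(-34240))/Z(-59) = (-34092 - 1*(-34240))/(-10935 - 243*(-59)) = (-34092 + 34240)/(-10935 + 14337) = 148/3402 = 148*(1/3402) = 74/1701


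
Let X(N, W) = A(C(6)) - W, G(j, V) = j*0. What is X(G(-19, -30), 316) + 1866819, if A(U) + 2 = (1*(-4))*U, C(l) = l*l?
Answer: 1866357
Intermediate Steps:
C(l) = l²
A(U) = -2 - 4*U (A(U) = -2 + (1*(-4))*U = -2 - 4*U)
G(j, V) = 0
X(N, W) = -146 - W (X(N, W) = (-2 - 4*6²) - W = (-2 - 4*36) - W = (-2 - 144) - W = -146 - W)
X(G(-19, -30), 316) + 1866819 = (-146 - 1*316) + 1866819 = (-146 - 316) + 1866819 = -462 + 1866819 = 1866357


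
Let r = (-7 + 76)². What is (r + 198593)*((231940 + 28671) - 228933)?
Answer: 6441848012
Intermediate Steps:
r = 4761 (r = 69² = 4761)
(r + 198593)*((231940 + 28671) - 228933) = (4761 + 198593)*((231940 + 28671) - 228933) = 203354*(260611 - 228933) = 203354*31678 = 6441848012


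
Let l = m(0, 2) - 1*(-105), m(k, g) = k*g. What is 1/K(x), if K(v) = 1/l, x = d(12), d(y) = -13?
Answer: 105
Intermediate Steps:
m(k, g) = g*k
x = -13
l = 105 (l = 2*0 - 1*(-105) = 0 + 105 = 105)
K(v) = 1/105
1/K(x) = 1/(1/105) = 105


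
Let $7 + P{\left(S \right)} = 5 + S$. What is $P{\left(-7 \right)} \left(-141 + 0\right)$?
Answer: $1269$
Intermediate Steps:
$P{\left(S \right)} = -2 + S$ ($P{\left(S \right)} = -7 + \left(5 + S\right) = -2 + S$)
$P{\left(-7 \right)} \left(-141 + 0\right) = \left(-2 - 7\right) \left(-141 + 0\right) = \left(-9\right) \left(-141\right) = 1269$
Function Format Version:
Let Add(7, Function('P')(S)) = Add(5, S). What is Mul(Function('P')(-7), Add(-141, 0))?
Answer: 1269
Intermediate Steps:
Function('P')(S) = Add(-2, S) (Function('P')(S) = Add(-7, Add(5, S)) = Add(-2, S))
Mul(Function('P')(-7), Add(-141, 0)) = Mul(Add(-2, -7), Add(-141, 0)) = Mul(-9, -141) = 1269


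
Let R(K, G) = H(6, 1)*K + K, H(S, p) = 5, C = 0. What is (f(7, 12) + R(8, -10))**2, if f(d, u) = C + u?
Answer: 3600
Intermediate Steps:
f(d, u) = u (f(d, u) = 0 + u = u)
R(K, G) = 6*K (R(K, G) = 5*K + K = 6*K)
(f(7, 12) + R(8, -10))**2 = (12 + 6*8)**2 = (12 + 48)**2 = 60**2 = 3600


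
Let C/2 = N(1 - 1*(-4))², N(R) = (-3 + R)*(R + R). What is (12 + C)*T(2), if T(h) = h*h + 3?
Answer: 5684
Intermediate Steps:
N(R) = 2*R*(-3 + R) (N(R) = (-3 + R)*(2*R) = 2*R*(-3 + R))
C = 800 (C = 2*(2*(1 - 1*(-4))*(-3 + (1 - 1*(-4))))² = 2*(2*(1 + 4)*(-3 + (1 + 4)))² = 2*(2*5*(-3 + 5))² = 2*(2*5*2)² = 2*20² = 2*400 = 800)
T(h) = 3 + h² (T(h) = h² + 3 = 3 + h²)
(12 + C)*T(2) = (12 + 800)*(3 + 2²) = 812*(3 + 4) = 812*7 = 5684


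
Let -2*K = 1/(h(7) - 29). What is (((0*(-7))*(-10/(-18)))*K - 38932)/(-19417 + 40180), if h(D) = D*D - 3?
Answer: -38932/20763 ≈ -1.8751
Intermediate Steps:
h(D) = -3 + D² (h(D) = D² - 3 = -3 + D²)
K = -1/34 (K = -1/(2*((-3 + 7²) - 29)) = -1/(2*((-3 + 49) - 29)) = -1/(2*(46 - 29)) = -½/17 = -½*1/17 = -1/34 ≈ -0.029412)
(((0*(-7))*(-10/(-18)))*K - 38932)/(-19417 + 40180) = (((0*(-7))*(-10/(-18)))*(-1/34) - 38932)/(-19417 + 40180) = ((0*(-10*(-1/18)))*(-1/34) - 38932)/20763 = ((0*(5/9))*(-1/34) - 38932)*(1/20763) = (0*(-1/34) - 38932)*(1/20763) = (0 - 38932)*(1/20763) = -38932*1/20763 = -38932/20763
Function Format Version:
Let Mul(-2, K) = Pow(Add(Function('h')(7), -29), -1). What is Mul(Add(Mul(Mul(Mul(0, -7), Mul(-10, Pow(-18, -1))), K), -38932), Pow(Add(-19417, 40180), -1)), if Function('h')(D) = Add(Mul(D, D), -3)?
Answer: Rational(-38932, 20763) ≈ -1.8751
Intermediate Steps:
Function('h')(D) = Add(-3, Pow(D, 2)) (Function('h')(D) = Add(Pow(D, 2), -3) = Add(-3, Pow(D, 2)))
K = Rational(-1, 34) (K = Mul(Rational(-1, 2), Pow(Add(Add(-3, Pow(7, 2)), -29), -1)) = Mul(Rational(-1, 2), Pow(Add(Add(-3, 49), -29), -1)) = Mul(Rational(-1, 2), Pow(Add(46, -29), -1)) = Mul(Rational(-1, 2), Pow(17, -1)) = Mul(Rational(-1, 2), Rational(1, 17)) = Rational(-1, 34) ≈ -0.029412)
Mul(Add(Mul(Mul(Mul(0, -7), Mul(-10, Pow(-18, -1))), K), -38932), Pow(Add(-19417, 40180), -1)) = Mul(Add(Mul(Mul(Mul(0, -7), Mul(-10, Pow(-18, -1))), Rational(-1, 34)), -38932), Pow(Add(-19417, 40180), -1)) = Mul(Add(Mul(Mul(0, Mul(-10, Rational(-1, 18))), Rational(-1, 34)), -38932), Pow(20763, -1)) = Mul(Add(Mul(Mul(0, Rational(5, 9)), Rational(-1, 34)), -38932), Rational(1, 20763)) = Mul(Add(Mul(0, Rational(-1, 34)), -38932), Rational(1, 20763)) = Mul(Add(0, -38932), Rational(1, 20763)) = Mul(-38932, Rational(1, 20763)) = Rational(-38932, 20763)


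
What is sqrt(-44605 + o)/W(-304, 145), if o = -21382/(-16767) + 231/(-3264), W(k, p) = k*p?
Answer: -I*sqrt(318150663555493)/3722820480 ≈ -0.0047912*I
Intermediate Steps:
o = 21972557/18242496 (o = -21382*(-1/16767) + 231*(-1/3264) = 21382/16767 - 77/1088 = 21972557/18242496 ≈ 1.2045)
sqrt(-44605 + o)/W(-304, 145) = sqrt(-44605 + 21972557/18242496)/((-304*145)) = sqrt(-813684561523/18242496)/(-44080) = (I*sqrt(318150663555493)/84456)*(-1/44080) = -I*sqrt(318150663555493)/3722820480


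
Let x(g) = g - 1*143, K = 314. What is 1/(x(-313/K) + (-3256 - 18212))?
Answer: -314/6786167 ≈ -4.6271e-5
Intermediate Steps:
x(g) = -143 + g (x(g) = g - 143 = -143 + g)
1/(x(-313/K) + (-3256 - 18212)) = 1/((-143 - 313/314) + (-3256 - 18212)) = 1/((-143 - 313*1/314) - 21468) = 1/((-143 - 313/314) - 21468) = 1/(-45215/314 - 21468) = 1/(-6786167/314) = -314/6786167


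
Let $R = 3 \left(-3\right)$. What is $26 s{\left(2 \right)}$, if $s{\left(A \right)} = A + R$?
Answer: $-182$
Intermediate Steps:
$R = -9$
$s{\left(A \right)} = -9 + A$ ($s{\left(A \right)} = A - 9 = -9 + A$)
$26 s{\left(2 \right)} = 26 \left(-9 + 2\right) = 26 \left(-7\right) = -182$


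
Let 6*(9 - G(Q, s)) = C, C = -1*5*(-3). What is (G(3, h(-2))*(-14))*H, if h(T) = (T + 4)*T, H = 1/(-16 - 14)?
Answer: 91/30 ≈ 3.0333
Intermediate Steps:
H = -1/30 (H = 1/(-30) = -1/30 ≈ -0.033333)
h(T) = T*(4 + T) (h(T) = (4 + T)*T = T*(4 + T))
C = 15 (C = -5*(-3) = 15)
G(Q, s) = 13/2 (G(Q, s) = 9 - ⅙*15 = 9 - 5/2 = 13/2)
(G(3, h(-2))*(-14))*H = ((13/2)*(-14))*(-1/30) = -91*(-1/30) = 91/30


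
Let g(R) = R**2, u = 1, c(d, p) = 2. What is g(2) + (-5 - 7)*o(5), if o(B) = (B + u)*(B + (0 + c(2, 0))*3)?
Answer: -788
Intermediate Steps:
o(B) = (1 + B)*(6 + B) (o(B) = (B + 1)*(B + (0 + 2)*3) = (1 + B)*(B + 2*3) = (1 + B)*(B + 6) = (1 + B)*(6 + B))
g(2) + (-5 - 7)*o(5) = 2**2 + (-5 - 7)*(6 + 5**2 + 7*5) = 4 - 12*(6 + 25 + 35) = 4 - 12*66 = 4 - 792 = -788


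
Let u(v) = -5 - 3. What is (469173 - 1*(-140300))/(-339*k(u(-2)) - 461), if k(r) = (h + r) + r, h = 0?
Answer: 609473/4963 ≈ 122.80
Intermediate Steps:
u(v) = -8
k(r) = 2*r (k(r) = (0 + r) + r = r + r = 2*r)
(469173 - 1*(-140300))/(-339*k(u(-2)) - 461) = (469173 - 1*(-140300))/(-678*(-8) - 461) = (469173 + 140300)/(-339*(-16) - 461) = 609473/(5424 - 461) = 609473/4963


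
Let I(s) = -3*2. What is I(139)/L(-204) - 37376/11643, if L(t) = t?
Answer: -1259141/395862 ≈ -3.1808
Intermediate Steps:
I(s) = -6
I(139)/L(-204) - 37376/11643 = -6/(-204) - 37376/11643 = -6*(-1/204) - 37376*1/11643 = 1/34 - 37376/11643 = -1259141/395862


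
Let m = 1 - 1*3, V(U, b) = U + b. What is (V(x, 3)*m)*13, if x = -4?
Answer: 26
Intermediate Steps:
m = -2 (m = 1 - 3 = -2)
(V(x, 3)*m)*13 = ((-4 + 3)*(-2))*13 = -1*(-2)*13 = 2*13 = 26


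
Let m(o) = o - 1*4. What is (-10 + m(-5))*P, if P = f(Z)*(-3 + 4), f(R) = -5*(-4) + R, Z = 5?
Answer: -475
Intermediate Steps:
f(R) = 20 + R
m(o) = -4 + o (m(o) = o - 4 = -4 + o)
P = 25 (P = (20 + 5)*(-3 + 4) = 25*1 = 25)
(-10 + m(-5))*P = (-10 + (-4 - 5))*25 = (-10 - 9)*25 = -19*25 = -475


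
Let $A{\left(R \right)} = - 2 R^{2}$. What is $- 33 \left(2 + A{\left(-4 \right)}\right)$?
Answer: $990$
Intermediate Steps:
$- 33 \left(2 + A{\left(-4 \right)}\right) = - 33 \left(2 - 2 \left(-4\right)^{2}\right) = - 33 \left(2 - 32\right) = \left(-33\right) \left(-30\right) = 990$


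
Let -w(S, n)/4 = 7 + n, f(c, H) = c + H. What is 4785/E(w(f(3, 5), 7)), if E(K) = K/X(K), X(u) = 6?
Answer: -14355/28 ≈ -512.68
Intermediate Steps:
f(c, H) = H + c
w(S, n) = -28 - 4*n (w(S, n) = -4*(7 + n) = -28 - 4*n)
E(K) = K/6
4785/E(w(f(3, 5), 7)) = 4785/(((-28 - 4*7)/6)) = 4785/(((-28 - 28)/6)) = 4785/(((⅙)*(-56))) = 4785/(-28/3) = 4785*(-3/28) = -14355/28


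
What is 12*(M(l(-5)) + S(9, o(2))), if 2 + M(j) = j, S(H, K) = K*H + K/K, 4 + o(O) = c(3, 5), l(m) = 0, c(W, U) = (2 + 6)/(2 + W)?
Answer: -1356/5 ≈ -271.20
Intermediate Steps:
c(W, U) = 8/(2 + W)
o(O) = -12/5 (o(O) = -4 + 8/(2 + 3) = -4 + 8/5 = -12/5)
S(H, K) = 1 + H*K (S(H, K) = H*K + 1 = 1 + H*K)
M(j) = -2 + j
12*(M(l(-5)) + S(9, o(2))) = 12*((-2 + 0) + (1 + 9*(-12/5))) = 12*(-2 + (1 - 108/5)) = 12*(-2 - 103/5) = 12*(-113/5) = -1356/5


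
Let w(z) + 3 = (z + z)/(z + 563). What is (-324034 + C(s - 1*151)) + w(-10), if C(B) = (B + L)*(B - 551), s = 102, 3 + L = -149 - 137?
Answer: -67044081/553 ≈ -1.2124e+5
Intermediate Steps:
w(z) = -3 + 2*z/(563 + z) (w(z) = -3 + (z + z)/(z + 563) = -3 + (2*z)/(563 + z) = -3 + 2*z/(563 + z))
L = -289 (L = -3 + (-149 - 137) = -3 - 286 = -289)
C(B) = (-551 + B)*(-289 + B) (C(B) = (B - 289)*(B - 551) = (-289 + B)*(-551 + B) = (-551 + B)*(-289 + B))
(-324034 + C(s - 1*151)) + w(-10) = (-324034 + (159239 + (102 - 1*151)**2 - 840*(102 - 1*151))) + (-1689 - 1*(-10))/(563 - 10) = (-324034 + (159239 + (102 - 151)**2 - 840*(102 - 151))) + (-1689 + 10)/553 = (-324034 + (159239 + (-49)**2 - 840*(-49))) + (1/553)*(-1679) = (-324034 + (159239 + 2401 + 41160)) - 1679/553 = (-324034 + 202800) - 1679/553 = -121234 - 1679/553 = -67044081/553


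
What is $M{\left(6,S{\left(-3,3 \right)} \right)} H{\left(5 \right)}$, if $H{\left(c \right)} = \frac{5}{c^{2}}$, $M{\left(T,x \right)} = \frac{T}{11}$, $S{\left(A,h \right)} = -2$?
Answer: $\frac{6}{55} \approx 0.10909$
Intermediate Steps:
$M{\left(T,x \right)} = \frac{T}{11}$ ($M{\left(T,x \right)} = T \frac{1}{11} = \frac{T}{11}$)
$H{\left(c \right)} = \frac{5}{c^{2}}$
$M{\left(6,S{\left(-3,3 \right)} \right)} H{\left(5 \right)} = \frac{1}{11} \cdot 6 \cdot \frac{5}{25} = \frac{6 \cdot 5 \cdot \frac{1}{25}}{11} = \frac{6}{11} \cdot \frac{1}{5} = \frac{6}{55}$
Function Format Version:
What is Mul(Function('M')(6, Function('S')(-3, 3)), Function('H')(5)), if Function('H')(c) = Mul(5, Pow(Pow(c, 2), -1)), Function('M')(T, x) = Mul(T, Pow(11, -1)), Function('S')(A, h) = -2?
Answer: Rational(6, 55) ≈ 0.10909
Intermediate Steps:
Function('M')(T, x) = Mul(Rational(1, 11), T) (Function('M')(T, x) = Mul(T, Rational(1, 11)) = Mul(Rational(1, 11), T))
Function('H')(c) = Mul(5, Pow(c, -2))
Mul(Function('M')(6, Function('S')(-3, 3)), Function('H')(5)) = Mul(Mul(Rational(1, 11), 6), Mul(5, Pow(5, -2))) = Mul(Rational(6, 11), Mul(5, Rational(1, 25))) = Mul(Rational(6, 11), Rational(1, 5)) = Rational(6, 55)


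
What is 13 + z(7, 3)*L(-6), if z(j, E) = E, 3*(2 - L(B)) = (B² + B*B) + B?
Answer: -47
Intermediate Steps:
L(B) = 2 - 2*B²/3 - B/3 (L(B) = 2 - ((B² + B*B) + B)/3 = 2 - ((B² + B²) + B)/3 = 2 - (2*B² + B)/3 = 2 - (B + 2*B²)/3 = 2 + (-2*B²/3 - B/3) = 2 - 2*B²/3 - B/3)
13 + z(7, 3)*L(-6) = 13 + 3*(2 - ⅔*(-6)² - ⅓*(-6)) = 13 + 3*(2 - ⅔*36 + 2) = 13 + 3*(2 - 24 + 2) = 13 + 3*(-20) = 13 - 60 = -47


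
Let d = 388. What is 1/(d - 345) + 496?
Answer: 21329/43 ≈ 496.02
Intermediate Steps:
1/(d - 345) + 496 = 1/(388 - 345) + 496 = 1/43 + 496 = 21329/43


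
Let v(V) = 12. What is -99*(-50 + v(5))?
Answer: 3762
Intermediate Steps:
-99*(-50 + v(5)) = -99*(-50 + 12) = -99*(-38) = 3762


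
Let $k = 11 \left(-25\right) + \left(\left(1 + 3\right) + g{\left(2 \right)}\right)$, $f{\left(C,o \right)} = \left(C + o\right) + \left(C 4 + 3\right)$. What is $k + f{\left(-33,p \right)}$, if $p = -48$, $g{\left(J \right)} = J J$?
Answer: $-477$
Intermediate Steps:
$g{\left(J \right)} = J^{2}$
$f{\left(C,o \right)} = 3 + o + 5 C$ ($f{\left(C,o \right)} = \left(C + o\right) + \left(4 C + 3\right) = \left(C + o\right) + \left(3 + 4 C\right) = 3 + o + 5 C$)
$k = -267$ ($k = 11 \left(-25\right) + \left(\left(1 + 3\right) + 2^{2}\right) = -275 + \left(4 + 4\right) = -275 + 8 = -267$)
$k + f{\left(-33,p \right)} = -267 + \left(3 - 48 + 5 \left(-33\right)\right) = -267 - 210 = -477$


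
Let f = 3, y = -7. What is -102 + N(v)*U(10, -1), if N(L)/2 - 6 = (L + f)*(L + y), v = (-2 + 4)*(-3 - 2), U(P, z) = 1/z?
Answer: -352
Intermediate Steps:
v = -10 (v = 2*(-5) = -10)
N(L) = 12 + 2*(-7 + L)*(3 + L) (N(L) = 12 + 2*((L + 3)*(L - 7)) = 12 + 2*((3 + L)*(-7 + L)) = 12 + 2*((-7 + L)*(3 + L)) = 12 + 2*(-7 + L)*(3 + L))
-102 + N(v)*U(10, -1) = -102 + (-30 - 8*(-10) + 2*(-10)²)/(-1) = -102 + (-30 + 80 + 2*100)*(-1) = -102 + (-30 + 80 + 200)*(-1) = -102 + 250*(-1) = -102 - 250 = -352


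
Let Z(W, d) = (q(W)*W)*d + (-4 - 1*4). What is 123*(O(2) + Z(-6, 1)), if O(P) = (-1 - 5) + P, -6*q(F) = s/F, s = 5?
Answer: -3157/2 ≈ -1578.5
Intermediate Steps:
q(F) = -5/(6*F)
O(P) = -6 + P
Z(W, d) = -8 - 5*d/6 (Z(W, d) = ((-5/(6*W))*W)*d + (-4 - 1*4) = -5*d/6 + (-4 - 4) = -5*d/6 - 8 = -8 - 5*d/6)
123*(O(2) + Z(-6, 1)) = 123*((-6 + 2) + (-8 - ⅚*1)) = 123*(-4 + (-8 - ⅚)) = 123*(-4 - 53/6) = 123*(-77/6) = -3157/2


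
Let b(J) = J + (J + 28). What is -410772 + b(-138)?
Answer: -411020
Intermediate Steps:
b(J) = 28 + 2*J (b(J) = J + (28 + J) = 28 + 2*J)
-410772 + b(-138) = -410772 + (28 + 2*(-138)) = -410772 + (28 - 276) = -410772 - 248 = -411020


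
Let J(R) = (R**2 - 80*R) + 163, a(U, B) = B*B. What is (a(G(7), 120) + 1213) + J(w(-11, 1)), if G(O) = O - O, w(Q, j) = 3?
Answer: 15545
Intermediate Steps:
G(O) = 0
a(U, B) = B**2
J(R) = 163 + R**2 - 80*R
(a(G(7), 120) + 1213) + J(w(-11, 1)) = (120**2 + 1213) + (163 + 3**2 - 80*3) = (14400 + 1213) + (163 + 9 - 240) = 15613 - 68 = 15545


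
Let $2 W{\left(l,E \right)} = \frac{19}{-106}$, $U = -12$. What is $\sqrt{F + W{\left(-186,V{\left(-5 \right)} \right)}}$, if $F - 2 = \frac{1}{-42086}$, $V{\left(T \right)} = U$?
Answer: $\frac{\sqrt{9504752259211}}{2230558} \approx 1.3822$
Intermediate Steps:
$V{\left(T \right)} = -12$
$W{\left(l,E \right)} = - \frac{19}{212}$ ($W{\left(l,E \right)} = \frac{19 \frac{1}{-106}}{2} = \frac{19 \left(- \frac{1}{106}\right)}{2} = \frac{1}{2} \left(- \frac{19}{106}\right) = - \frac{19}{212}$)
$F = \frac{84171}{42086}$ ($F = 2 + \frac{1}{-42086} = 2 - \frac{1}{42086} = \frac{84171}{42086} \approx 2.0$)
$\sqrt{F + W{\left(-186,V{\left(-5 \right)} \right)}} = \sqrt{\frac{84171}{42086} - \frac{19}{212}} = \sqrt{\frac{8522309}{4461116}} = \frac{\sqrt{9504752259211}}{2230558}$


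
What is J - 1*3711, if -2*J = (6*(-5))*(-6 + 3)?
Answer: -3756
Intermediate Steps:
J = -45 (J = -6*(-5)*(-6 + 3)/2 = -(-15)*(-3) = -½*90 = -45)
J - 1*3711 = -45 - 1*3711 = -45 - 3711 = -3756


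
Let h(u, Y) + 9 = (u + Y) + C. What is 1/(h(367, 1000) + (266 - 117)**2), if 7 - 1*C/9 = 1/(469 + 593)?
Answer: 118/2787395 ≈ 4.2333e-5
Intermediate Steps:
C = 7433/118 (C = 63 - 9/(469 + 593) = 63 - 9/1062 = 63 - 9*1/1062 = 63 - 1/118 = 7433/118 ≈ 62.992)
h(u, Y) = 6371/118 + Y + u (h(u, Y) = -9 + ((u + Y) + 7433/118) = -9 + ((Y + u) + 7433/118) = -9 + (7433/118 + Y + u) = 6371/118 + Y + u)
1/(h(367, 1000) + (266 - 117)**2) = 1/((6371/118 + 1000 + 367) + (266 - 117)**2) = 1/(167677/118 + 149**2) = 1/(167677/118 + 22201) = 1/(2787395/118) = 118/2787395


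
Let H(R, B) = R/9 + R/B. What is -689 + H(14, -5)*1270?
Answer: -20425/9 ≈ -2269.4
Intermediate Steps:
H(R, B) = R/9 + R/B (H(R, B) = R*(⅑) + R/B = R/9 + R/B)
-689 + H(14, -5)*1270 = -689 + ((⅑)*14 + 14/(-5))*1270 = -689 + (14/9 + 14*(-⅕))*1270 = -689 + (14/9 - 14/5)*1270 = -689 - 56/45*1270 = -689 - 14224/9 = -20425/9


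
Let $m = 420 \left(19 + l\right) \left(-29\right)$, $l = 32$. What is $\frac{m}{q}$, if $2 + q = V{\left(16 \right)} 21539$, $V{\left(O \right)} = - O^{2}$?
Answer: $\frac{310590}{2756993} \approx 0.11266$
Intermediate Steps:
$q = -5513986$ ($q = -2 + - 16^{2} \cdot 21539 = -2 + \left(-1\right) 256 \cdot 21539 = -2 - 5513984 = -5513986$)
$m = -621180$ ($m = 420 \left(19 + 32\right) \left(-29\right) = 420 \cdot 51 \left(-29\right) = 420 \left(-1479\right) = -621180$)
$\frac{m}{q} = - \frac{621180}{-5513986} = \left(-621180\right) \left(- \frac{1}{5513986}\right) = \frac{310590}{2756993}$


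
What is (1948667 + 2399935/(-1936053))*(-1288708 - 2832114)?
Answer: -15546708364631263952/1936053 ≈ -8.0301e+12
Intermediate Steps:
(1948667 + 2399935/(-1936053))*(-1288708 - 2832114) = (1948667 + 2399935*(-1/1936053))*(-4120822) = (1948667 - 2399935/1936053)*(-4120822) = (3772720191416/1936053)*(-4120822) = -15546708364631263952/1936053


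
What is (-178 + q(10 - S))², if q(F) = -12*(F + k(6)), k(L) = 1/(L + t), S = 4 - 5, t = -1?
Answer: 2439844/25 ≈ 97594.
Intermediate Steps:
S = -1
k(L) = 1/(-1 + L) (k(L) = 1/(L - 1) = 1/(-1 + L))
q(F) = -12/5 - 12*F (q(F) = -12*(F + 1/(-1 + 6)) = -12*(F + 1/5) = -12*(F + ⅕) = -12*(⅕ + F) = -12/5 - 12*F)
(-178 + q(10 - S))² = (-178 + (-12/5 - 12*(10 - 1*(-1))))² = (-178 + (-12/5 - 12*(10 + 1)))² = (-178 + (-12/5 - 12*11))² = (-178 + (-12/5 - 132))² = (-178 - 672/5)² = (-1562/5)² = 2439844/25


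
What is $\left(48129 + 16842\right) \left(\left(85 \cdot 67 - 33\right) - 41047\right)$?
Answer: $-2298998835$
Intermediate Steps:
$\left(48129 + 16842\right) \left(\left(85 \cdot 67 - 33\right) - 41047\right) = 64971 \left(\left(5695 - 33\right) - 41047\right) = 64971 \left(5662 - 41047\right) = 64971 \left(-35385\right) = -2298998835$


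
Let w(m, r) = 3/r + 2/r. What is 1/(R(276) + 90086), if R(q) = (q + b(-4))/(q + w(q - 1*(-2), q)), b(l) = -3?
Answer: 10883/980416702 ≈ 1.1100e-5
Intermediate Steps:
w(m, r) = 5/r
R(q) = (-3 + q)/(q + 5/q) (R(q) = (q - 3)/(q + 5/q) = (-3 + q)/(q + 5/q))
1/(R(276) + 90086) = 1/(276*(-3 + 276)/(5 + 276**2) + 90086) = 1/(276*273/(5 + 76176) + 90086) = 1/(276*273/76181 + 90086) = 1/(276*(1/76181)*273 + 90086) = 1/(10764/10883 + 90086) = 1/(980416702/10883) = 10883/980416702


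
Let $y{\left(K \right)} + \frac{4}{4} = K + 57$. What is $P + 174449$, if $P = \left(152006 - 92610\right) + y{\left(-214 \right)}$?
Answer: $233687$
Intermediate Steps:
$y{\left(K \right)} = 56 + K$ ($y{\left(K \right)} = -1 + \left(K + 57\right) = -1 + \left(57 + K\right) = 56 + K$)
$P = 59238$ ($P = \left(152006 - 92610\right) + \left(56 - 214\right) = 59396 - 158 = 59238$)
$P + 174449 = 59238 + 174449 = 233687$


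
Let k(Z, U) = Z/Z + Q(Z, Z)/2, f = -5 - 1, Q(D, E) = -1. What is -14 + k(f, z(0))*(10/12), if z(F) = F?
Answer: -163/12 ≈ -13.583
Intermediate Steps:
f = -6
k(Z, U) = ½ (k(Z, U) = Z/Z - 1/2 = 1 - 1*½ = 1 - ½ = ½)
-14 + k(f, z(0))*(10/12) = -14 + (10/12)/2 = -14 + (10*(1/12))/2 = -14 + (½)*(⅚) = -14 + 5/12 = -163/12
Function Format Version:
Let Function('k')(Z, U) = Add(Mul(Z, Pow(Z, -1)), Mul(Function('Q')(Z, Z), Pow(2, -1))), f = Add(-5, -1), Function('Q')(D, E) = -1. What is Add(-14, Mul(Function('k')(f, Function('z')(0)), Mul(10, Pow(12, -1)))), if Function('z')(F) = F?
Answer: Rational(-163, 12) ≈ -13.583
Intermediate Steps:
f = -6
Function('k')(Z, U) = Rational(1, 2) (Function('k')(Z, U) = Add(Mul(Z, Pow(Z, -1)), Mul(-1, Pow(2, -1))) = Add(1, Mul(-1, Rational(1, 2))) = Add(1, Rational(-1, 2)) = Rational(1, 2))
Add(-14, Mul(Function('k')(f, Function('z')(0)), Mul(10, Pow(12, -1)))) = Add(-14, Mul(Rational(1, 2), Mul(10, Pow(12, -1)))) = Add(-14, Mul(Rational(1, 2), Mul(10, Rational(1, 12)))) = Add(-14, Mul(Rational(1, 2), Rational(5, 6))) = Add(-14, Rational(5, 12)) = Rational(-163, 12)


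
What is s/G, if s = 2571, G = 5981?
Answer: 2571/5981 ≈ 0.42986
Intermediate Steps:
s/G = 2571/5981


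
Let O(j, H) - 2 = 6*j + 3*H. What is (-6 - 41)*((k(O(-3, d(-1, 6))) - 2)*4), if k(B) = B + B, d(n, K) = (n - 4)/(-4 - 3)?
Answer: 39104/7 ≈ 5586.3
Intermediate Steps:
d(n, K) = 4/7 - n/7 (d(n, K) = (-4 + n)/(-7) = (-4 + n)*(-⅐) = 4/7 - n/7)
O(j, H) = 2 + 3*H + 6*j (O(j, H) = 2 + (6*j + 3*H) = 2 + (3*H + 6*j) = 2 + 3*H + 6*j)
k(B) = 2*B
(-6 - 41)*((k(O(-3, d(-1, 6))) - 2)*4) = (-6 - 41)*((2*(2 + 3*(4/7 - ⅐*(-1)) + 6*(-3)) - 2)*4) = -47*(2*(2 + 3*(4/7 + ⅐) - 18) - 2)*4 = -47*(2*(2 + 3*(5/7) - 18) - 2)*4 = -47*(2*(2 + 15/7 - 18) - 2)*4 = -47*(2*(-97/7) - 2)*4 = -47*(-194/7 - 2)*4 = -(-9776)*4/7 = -47*(-832/7) = 39104/7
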